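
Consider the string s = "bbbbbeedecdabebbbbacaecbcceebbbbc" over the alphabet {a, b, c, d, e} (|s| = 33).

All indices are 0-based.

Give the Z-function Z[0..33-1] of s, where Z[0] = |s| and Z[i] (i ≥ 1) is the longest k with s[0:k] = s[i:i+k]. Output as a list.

Z[0]=33
i=1: fresh scan; Z[1]=4 scan→box=[1,5)
i=2: min(r-i=3, Z[1]=4)=3; Z[2]=3
i=3: min(r-i=2, Z[2]=3)=2; Z[3]=2
i=4: min(r-i=1, Z[3]=2)=1; Z[4]=1
i=5: fresh scan; Z[5]=0
i=6: fresh scan; Z[6]=0
i=7: fresh scan; Z[7]=0
i=8: fresh scan; Z[8]=0
i=9: fresh scan; Z[9]=0
i=10: fresh scan; Z[10]=0
i=11: fresh scan; Z[11]=0
i=12: fresh scan; Z[12]=1 scan→box=[12,13)
i=13: fresh scan; Z[13]=0
i=14: fresh scan; Z[14]=4 scan→box=[14,18)
i=15: min(r-i=3, Z[1]=4)=3; Z[15]=3
i=16: min(r-i=2, Z[2]=3)=2; Z[16]=2
i=17: min(r-i=1, Z[3]=2)=1; Z[17]=1
i=18: fresh scan; Z[18]=0
i=19: fresh scan; Z[19]=0
i=20: fresh scan; Z[20]=0
i=21: fresh scan; Z[21]=0
i=22: fresh scan; Z[22]=0
i=23: fresh scan; Z[23]=1 scan→box=[23,24)
i=24: fresh scan; Z[24]=0
i=25: fresh scan; Z[25]=0
i=26: fresh scan; Z[26]=0
i=27: fresh scan; Z[27]=0
i=28: fresh scan; Z[28]=4 scan→box=[28,32)
i=29: min(r-i=3, Z[1]=4)=3; Z[29]=3
i=30: min(r-i=2, Z[2]=3)=2; Z[30]=2
i=31: min(r-i=1, Z[3]=2)=1; Z[31]=1
i=32: fresh scan; Z[32]=0

[33, 4, 3, 2, 1, 0, 0, 0, 0, 0, 0, 0, 1, 0, 4, 3, 2, 1, 0, 0, 0, 0, 0, 1, 0, 0, 0, 0, 4, 3, 2, 1, 0]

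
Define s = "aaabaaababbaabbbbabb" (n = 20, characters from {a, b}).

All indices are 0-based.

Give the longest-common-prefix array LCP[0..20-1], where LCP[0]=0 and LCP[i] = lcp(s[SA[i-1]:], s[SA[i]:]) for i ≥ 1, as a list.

[0, 5, 2, 4, 3, 1, 3, 2, 3, 3, 0, 1, 3, 2, 4, 1, 2, 3, 2, 3]

sorted suffixes:
  #0 SA[0]=0  'aaabaaababbaabbbbabb'
  #1 SA[1]=4  'aaababbaabbbbabb'
  #2 SA[2]=1  'aabaaababbaabbbbabb'
  #3 SA[3]=5  'aababbaabbbbabb'
  #4 SA[4]=11  'aabbbbabb'
  #5 SA[5]=2  'abaaababbaabbbbabb'
  #6 SA[6]=6  'ababbaabbbbabb'
  #7 SA[7]=17  'abb'
  #8 SA[8]=8  'abbaabbbbabb'
  #9 SA[9]=12  'abbbbabb'
  #10 SA[10]=19  'b'
  #11 SA[11]=3  'baaababbaabbbbabb'
  #12 SA[12]=10  'baabbbbabb'
  #13 SA[13]=16  'babb'
  #14 SA[14]=7  'babbaabbbbabb'
  #15 SA[15]=18  'bb'
  #16 SA[16]=9  'bbaabbbbabb'
  #17 SA[17]=15  'bbabb'
  #18 SA[18]=14  'bbbabb'
  #19 SA[19]=13  'bbbbabb'

SA = [0, 4, 1, 5, 11, 2, 6, 17, 8, 12, 19, 3, 10, 16, 7, 18, 9, 15, 14, 13]
rank  pair      lcp
   1  s[0:],s[4:]  5  'aaaba'
   2  s[4:],s[1:]  2  'aa'
   3  s[1:],s[5:]  4  'aaba'
   4  s[5:],s[11:]  3  'aab'
   5  s[11:],s[2:]  1  'a'
   6  s[2:],s[6:]  3  'aba'
   7  s[6:],s[17:]  2  'ab'
   8  s[17:],s[8:]  3  'abb'
   9  s[8:],s[12:]  3  'abb'
  10  s[12:],s[19:]  0  ''
  11  s[19:],s[3:]  1  'b'
  12  s[3:],s[10:]  3  'baa'
  13  s[10:],s[16:]  2  'ba'
  14  s[16:],s[7:]  4  'babb'
  15  s[7:],s[18:]  1  'b'
  16  s[18:],s[9:]  2  'bb'
  17  s[9:],s[15:]  3  'bba'
  18  s[15:],s[14:]  2  'bb'
  19  s[14:],s[13:]  3  'bbb'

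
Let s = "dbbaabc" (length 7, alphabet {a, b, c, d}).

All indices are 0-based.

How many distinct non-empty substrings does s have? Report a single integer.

25

rank→(start, suffix):
  0 → (3, 'aabc')
  1 → (4, 'abc')
  2 → (2, 'baabc')
  3 → (1, 'bbaabc')
  4 → (5, 'bc')
  5 → (6, 'c')
  6 → (0, 'dbbaabc')

SA = [3, 4, 2, 1, 5, 6, 0]
rank  pair      lcp
   1  s[3:],s[4:]  1  'a'
   2  s[4:],s[2:]  0  ''
   3  s[2:],s[1:]  1  'b'
   4  s[1:],s[5:]  1  'b'
   5  s[5:],s[6:]  0  ''
   6  s[6:],s[0:]  0  ''

n(n+1)/2 = 7·8/2 = 28
Σ LCP = 0 + 1 + 0 + 1 + 1 + 0 + 0 = 3
distinct = 28 − 3 = 25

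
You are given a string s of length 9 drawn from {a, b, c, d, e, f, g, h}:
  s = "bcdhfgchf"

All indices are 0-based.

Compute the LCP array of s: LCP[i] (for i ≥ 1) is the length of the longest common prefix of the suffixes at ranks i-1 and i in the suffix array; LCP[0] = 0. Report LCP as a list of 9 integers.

rank | idx | suffix
   0 |   0 | bcdhfgchf
   1 |   1 | cdhfgchf
   2 |   6 | chf
   3 |   2 | dhfgchf
   4 |   8 | f
   5 |   4 | fgchf
   6 |   5 | gchf
   7 |   7 | hf
   8 |   3 | hfgchf

SA = [0, 1, 6, 2, 8, 4, 5, 7, 3]
[i] adj suffixes → lcp
  [1] 0/1 → 0 ('')
  [2] 1/6 → 1 ('c')
  [3] 6/2 → 0 ('')
  [4] 2/8 → 0 ('')
  [5] 8/4 → 1 ('f')
  [6] 4/5 → 0 ('')
  [7] 5/7 → 0 ('')
  [8] 7/3 → 2 ('hf')

[0, 0, 1, 0, 0, 1, 0, 0, 2]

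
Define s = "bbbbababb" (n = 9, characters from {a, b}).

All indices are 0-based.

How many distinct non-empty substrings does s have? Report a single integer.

31

rank→(start, suffix):
  0 → (4, 'ababb')
  1 → (6, 'abb')
  2 → (8, 'b')
  3 → (3, 'bababb')
  4 → (5, 'babb')
  5 → (7, 'bb')
  6 → (2, 'bbababb')
  7 → (1, 'bbbababb')
  8 → (0, 'bbbbababb')

SA = [4, 6, 8, 3, 5, 7, 2, 1, 0]
i: (SA[i-1],SA[i]) lcp shared
  1: (4,6) 2 'ab'
  2: (6,8) 0 ''
  3: (8,3) 1 'b'
  4: (3,5) 3 'bab'
  5: (5,7) 1 'b'
  6: (7,2) 2 'bb'
  7: (2,1) 2 'bb'
  8: (1,0) 3 'bbb'

n(n+1)/2 = 9·10/2 = 45
Σ LCP = 0 + 2 + 0 + 1 + 3 + 1 + 2 + 2 + 3 = 14
distinct = 45 − 14 = 31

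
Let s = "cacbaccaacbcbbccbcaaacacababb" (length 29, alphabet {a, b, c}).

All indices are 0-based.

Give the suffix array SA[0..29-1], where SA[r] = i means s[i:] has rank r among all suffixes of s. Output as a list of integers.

rank→(start, suffix):
  0 → (18, 'aaacacababb')
  1 → (19, 'aacacababb')
  2 → (7, 'aacbcbbccbcaaacacababb')
  3 → (24, 'ababb')
  4 → (26, 'abb')
  5 → (22, 'acababb')
  6 → (20, 'acacababb')
  7 → (1, 'acbaccaacbcbbccbcaaacacababb')
  8 → (8, 'acbcbbccbcaaacacababb')
  9 → (4, 'accaacbcbbccbcaaacacababb')
  10 → (28, 'b')
  11 → (25, 'babb')
  12 → (3, 'baccaacbcbbccbcaaacacababb')
  13 → (27, 'bb')
  14 → (12, 'bbccbcaaacacababb')
  15 → (16, 'bcaaacacababb')
  16 → (10, 'bcbbccbcaaacacababb')
  17 → (13, 'bccbcaaacacababb')
  18 → (17, 'caaacacababb')
  19 → (6, 'caacbcbbccbcaaacacababb')
  20 → (23, 'cababb')
  21 → (21, 'cacababb')
  22 → (0, 'cacbaccaacbcbbccbcaaacacababb')
  23 → (2, 'cbaccaacbcbbccbcaaacacababb')
  24 → (11, 'cbbccbcaaacacababb')
  25 → (15, 'cbcaaacacababb')
  26 → (9, 'cbcbbccbcaaacacababb')
  27 → (5, 'ccaacbcbbccbcaaacacababb')
  28 → (14, 'ccbcaaacacababb')

[18, 19, 7, 24, 26, 22, 20, 1, 8, 4, 28, 25, 3, 27, 12, 16, 10, 13, 17, 6, 23, 21, 0, 2, 11, 15, 9, 5, 14]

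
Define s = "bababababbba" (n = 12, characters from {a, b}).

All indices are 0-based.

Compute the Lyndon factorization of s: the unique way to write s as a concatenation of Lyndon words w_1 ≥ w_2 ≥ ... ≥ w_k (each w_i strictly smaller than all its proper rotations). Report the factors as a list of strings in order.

emit factor 1: 'b' (i=0, period=1)
emit factor 2: 'ababababbb' (i=1, period=10)
emit factor 3: 'a' (i=11, period=1)

["b", "ababababbb", "a"]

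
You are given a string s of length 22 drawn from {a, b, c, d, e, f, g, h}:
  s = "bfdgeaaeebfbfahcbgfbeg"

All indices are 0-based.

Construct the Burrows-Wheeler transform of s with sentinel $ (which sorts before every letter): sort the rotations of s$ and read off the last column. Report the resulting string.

geafffe$chfgeabbgbbedba

rank  rotation                 last
    0  $bfdgeaaeebfbfahcbgfbeg  g
    1  aaeebfbfahcbgfbeg$bfdge  e
    2  aeebfbfahcbgfbeg$bfdgea  a
    3  ahcbgfbeg$bfdgeaaeebfbf  f
    4  beg$bfdgeaaeebfbfahcbgf  f
    5  bfahcbgfbeg$bfdgeaaeebf  f
    6  bfbfahcbgfbeg$bfdgeaaee  e
    7  bfdgeaaeebfbfahcbgfbeg$  $
    8  bgfbeg$bfdgeaaeebfbfahc  c
    9  cbgfbeg$bfdgeaaeebfbfah  h
   10  dgeaaeebfbfahcbgfbeg$bf  f
   11  eaaeebfbfahcbgfbeg$bfdg  g
   12  ebfbfahcbgfbeg$bfdgeaae  e
   13  eebfbfahcbgfbeg$bfdgeaa  a
   14  eg$bfdgeaaeebfbfahcbgfb  b
   15  fahcbgfbeg$bfdgeaaeebfb  b
   16  fbeg$bfdgeaaeebfbfahcbg  g
   17  fbfahcbgfbeg$bfdgeaaeeb  b
   18  fdgeaaeebfbfahcbgfbeg$b  b
   19  g$bfdgeaaeebfbfahcbgfbe  e
   20  geaaeebfbfahcbgfbeg$bfd  d
   21  gfbeg$bfdgeaaeebfbfahcb  b
   22  hcbgfbeg$bfdgeaaeebfbfa  a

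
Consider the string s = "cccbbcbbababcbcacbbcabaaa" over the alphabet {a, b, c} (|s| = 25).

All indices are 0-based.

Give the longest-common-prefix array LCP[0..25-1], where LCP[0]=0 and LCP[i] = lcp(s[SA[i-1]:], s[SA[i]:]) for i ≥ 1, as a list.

[0, 1, 2, 1, 3, 2, 1, 0, 2, 3, 1, 2, 3, 1, 3, 2, 3, 0, 2, 1, 3, 4, 2, 1, 2]

sorted suffixes:
  #0 SA[0]=24  'a'
  #1 SA[1]=23  'aa'
  #2 SA[2]=22  'aaa'
  #3 SA[3]=20  'abaaa'
  #4 SA[4]=8  'ababcbcacbbcabaaa'
  #5 SA[5]=10  'abcbcacbbcabaaa'
  #6 SA[6]=15  'acbbcabaaa'
  #7 SA[7]=21  'baaa'
  #8 SA[8]=7  'bababcbcacbbcabaaa'
  #9 SA[9]=9  'babcbcacbbcabaaa'
  #10 SA[10]=6  'bbababcbcacbbcabaaa'
  #11 SA[11]=17  'bbcabaaa'
  #12 SA[12]=3  'bbcbbababcbcacbbcabaaa'
  #13 SA[13]=18  'bcabaaa'
  #14 SA[14]=13  'bcacbbcabaaa'
  #15 SA[15]=4  'bcbbababcbcacbbcabaaa'
  #16 SA[16]=11  'bcbcacbbcabaaa'
  #17 SA[17]=19  'cabaaa'
  #18 SA[18]=14  'cacbbcabaaa'
  #19 SA[19]=5  'cbbababcbcacbbcabaaa'
  #20 SA[20]=16  'cbbcabaaa'
  #21 SA[21]=2  'cbbcbbababcbcacbbcabaaa'
  #22 SA[22]=12  'cbcacbbcabaaa'
  #23 SA[23]=1  'ccbbcbbababcbcacbbcabaaa'
  #24 SA[24]=0  'cccbbcbbababcbcacbbcabaaa'

SA = [24, 23, 22, 20, 8, 10, 15, 21, 7, 9, 6, 17, 3, 18, 13, 4, 11, 19, 14, 5, 16, 2, 12, 1, 0]
[i] adj suffixes → lcp
  [1] 24/23 → 1 ('a')
  [2] 23/22 → 2 ('aa')
  [3] 22/20 → 1 ('a')
  [4] 20/8 → 3 ('aba')
  [5] 8/10 → 2 ('ab')
  [6] 10/15 → 1 ('a')
  [7] 15/21 → 0 ('')
  [8] 21/7 → 2 ('ba')
  [9] 7/9 → 3 ('bab')
  [10] 9/6 → 1 ('b')
  [11] 6/17 → 2 ('bb')
  [12] 17/3 → 3 ('bbc')
  [13] 3/18 → 1 ('b')
  [14] 18/13 → 3 ('bca')
  [15] 13/4 → 2 ('bc')
  [16] 4/11 → 3 ('bcb')
  [17] 11/19 → 0 ('')
  [18] 19/14 → 2 ('ca')
  [19] 14/5 → 1 ('c')
  [20] 5/16 → 3 ('cbb')
  [21] 16/2 → 4 ('cbbc')
  [22] 2/12 → 2 ('cb')
  [23] 12/1 → 1 ('c')
  [24] 1/0 → 2 ('cc')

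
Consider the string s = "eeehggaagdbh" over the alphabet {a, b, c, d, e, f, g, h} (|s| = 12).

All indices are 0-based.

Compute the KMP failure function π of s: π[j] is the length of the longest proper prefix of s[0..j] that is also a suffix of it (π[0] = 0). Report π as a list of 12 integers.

π[0] = 0
j=1 s[j]='e': π[1]=1 (border 'e')
j=2 s[j]='e': π[2]=2 (border 'ee')
j=3 s[j]='h': k: 2→1→0; π[3]=0 (border '')
j=4 s[j]='g': π[4]=0 (border '')
j=5 s[j]='g': π[5]=0 (border '')
j=6 s[j]='a': π[6]=0 (border '')
j=7 s[j]='a': π[7]=0 (border '')
j=8 s[j]='g': π[8]=0 (border '')
j=9 s[j]='d': π[9]=0 (border '')
j=10 s[j]='b': π[10]=0 (border '')
j=11 s[j]='h': π[11]=0 (border '')

[0, 1, 2, 0, 0, 0, 0, 0, 0, 0, 0, 0]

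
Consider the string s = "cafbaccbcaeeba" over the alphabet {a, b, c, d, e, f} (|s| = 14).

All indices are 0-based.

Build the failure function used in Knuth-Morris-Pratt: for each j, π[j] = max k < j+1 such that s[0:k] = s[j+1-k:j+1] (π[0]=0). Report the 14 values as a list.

π[0] = 0
j=1 s[j]='a': π[1]=0 (border '')
j=2 s[j]='f': π[2]=0 (border '')
j=3 s[j]='b': π[3]=0 (border '')
j=4 s[j]='a': π[4]=0 (border '')
j=5 s[j]='c': π[5]=1 (border 'c')
j=6 s[j]='c': k: 1→0; π[6]=1 (border 'c')
j=7 s[j]='b': k: 1→0; π[7]=0 (border '')
j=8 s[j]='c': π[8]=1 (border 'c')
j=9 s[j]='a': π[9]=2 (border 'ca')
j=10 s[j]='e': k: 2→0; π[10]=0 (border '')
j=11 s[j]='e': π[11]=0 (border '')
j=12 s[j]='b': π[12]=0 (border '')
j=13 s[j]='a': π[13]=0 (border '')

[0, 0, 0, 0, 0, 1, 1, 0, 1, 2, 0, 0, 0, 0]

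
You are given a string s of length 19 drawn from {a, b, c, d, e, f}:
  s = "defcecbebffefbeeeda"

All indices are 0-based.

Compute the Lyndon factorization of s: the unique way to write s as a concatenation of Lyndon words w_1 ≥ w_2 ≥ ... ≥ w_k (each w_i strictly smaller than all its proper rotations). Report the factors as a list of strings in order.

["def", "ce", "c", "bebffefbeeed", "a"]

emit factor 1: 'def' (i=0, period=3)
emit factor 2: 'ce' (i=3, period=2)
emit factor 3: 'c' (i=5, period=1)
emit factor 4: 'bebffefbeeed' (i=6, period=12)
emit factor 5: 'a' (i=18, period=1)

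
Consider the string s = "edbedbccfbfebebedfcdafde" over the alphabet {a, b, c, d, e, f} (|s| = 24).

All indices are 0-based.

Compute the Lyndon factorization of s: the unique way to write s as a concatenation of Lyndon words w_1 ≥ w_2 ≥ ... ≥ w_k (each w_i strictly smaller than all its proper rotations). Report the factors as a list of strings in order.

["e", "d", "bed", "bccfbfebebedfcd", "afde"]

emit factor 1: 'e' (i=0, period=1)
emit factor 2: 'd' (i=1, period=1)
emit factor 3: 'bed' (i=2, period=3)
emit factor 4: 'bccfbfebebedfcd' (i=5, period=15)
emit factor 5: 'afde' (i=20, period=4)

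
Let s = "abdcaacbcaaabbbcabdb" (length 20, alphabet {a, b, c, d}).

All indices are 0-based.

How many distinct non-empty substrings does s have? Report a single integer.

rank | idx | suffix
   0 |   9 | aaabbbcabdb
   1 |  10 | aabbbcabdb
   2 |   4 | aacbcaaabbbcabdb
   3 |  11 | abbbcabdb
   4 |  16 | abdb
   5 |   0 | abdcaacbcaaabbbcabdb
   6 |   5 | acbcaaabbbcabdb
   7 |  19 | b
   8 |  12 | bbbcabdb
   9 |  13 | bbcabdb
  10 |   7 | bcaaabbbcabdb
  11 |  14 | bcabdb
  12 |  17 | bdb
  13 |   1 | bdcaacbcaaabbbcabdb
  14 |   8 | caaabbbcabdb
  15 |   3 | caacbcaaabbbcabdb
  16 |  15 | cabdb
  17 |   6 | cbcaaabbbcabdb
  18 |  18 | db
  19 |   2 | dcaacbcaaabbbcabdb

SA = [9, 10, 4, 11, 16, 0, 5, 19, 12, 13, 7, 14, 17, 1, 8, 3, 15, 6, 18, 2]
rank  pair      lcp
   1  s[9:],s[10:]  2  'aa'
   2  s[10:],s[4:]  2  'aa'
   3  s[4:],s[11:]  1  'a'
   4  s[11:],s[16:]  2  'ab'
   5  s[16:],s[0:]  3  'abd'
   6  s[0:],s[5:]  1  'a'
   7  s[5:],s[19:]  0  ''
   8  s[19:],s[12:]  1  'b'
   9  s[12:],s[13:]  2  'bb'
  10  s[13:],s[7:]  1  'b'
  11  s[7:],s[14:]  3  'bca'
  12  s[14:],s[17:]  1  'b'
  13  s[17:],s[1:]  2  'bd'
  14  s[1:],s[8:]  0  ''
  15  s[8:],s[3:]  3  'caa'
  16  s[3:],s[15:]  2  'ca'
  17  s[15:],s[6:]  1  'c'
  18  s[6:],s[18:]  0  ''
  19  s[18:],s[2:]  1  'd'

n(n+1)/2 = 20·21/2 = 210
Σ LCP = 0 + 2 + 2 + 1 + 2 + 3 + 1 + 0 + 1 + 2 + 1 + 3 + 1 + 2 + 0 + 3 + 2 + 1 + 0 + 1 = 28
distinct = 210 − 28 = 182

182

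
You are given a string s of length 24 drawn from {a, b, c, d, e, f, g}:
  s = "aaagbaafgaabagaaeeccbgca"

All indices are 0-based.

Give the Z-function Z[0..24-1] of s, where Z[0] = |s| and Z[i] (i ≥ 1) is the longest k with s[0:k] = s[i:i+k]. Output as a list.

[24, 2, 1, 0, 0, 2, 1, 0, 0, 2, 1, 0, 1, 0, 2, 1, 0, 0, 0, 0, 0, 0, 0, 1]

Z[0]=24
i=1: outside box; Z[1]=2 extend→box=[1,3)
i=2: min(r-i=1, Z[1]=2)=1; Z[2]=1
i=3: outside box; Z[3]=0
i=4: outside box; Z[4]=0
i=5: outside box; Z[5]=2 extend→box=[5,7)
i=6: min(r-i=1, Z[1]=2)=1; Z[6]=1
i=7: outside box; Z[7]=0
i=8: outside box; Z[8]=0
i=9: outside box; Z[9]=2 extend→box=[9,11)
i=10: min(r-i=1, Z[1]=2)=1; Z[10]=1
i=11: outside box; Z[11]=0
i=12: outside box; Z[12]=1 extend→box=[12,13)
i=13: outside box; Z[13]=0
i=14: outside box; Z[14]=2 extend→box=[14,16)
i=15: min(r-i=1, Z[1]=2)=1; Z[15]=1
i=16: outside box; Z[16]=0
i=17: outside box; Z[17]=0
i=18: outside box; Z[18]=0
i=19: outside box; Z[19]=0
i=20: outside box; Z[20]=0
i=21: outside box; Z[21]=0
i=22: outside box; Z[22]=0
i=23: outside box; Z[23]=1 extend→box=[23,24)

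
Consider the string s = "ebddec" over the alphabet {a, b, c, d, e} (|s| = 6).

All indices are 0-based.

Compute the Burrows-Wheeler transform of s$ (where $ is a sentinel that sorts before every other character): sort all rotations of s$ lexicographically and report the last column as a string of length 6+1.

ceebd$d

rank  rotation last
    0  $ebddec  c
    1  bddec$e  e
    2  c$ebdde  e
    3  ddec$eb  b
    4  dec$ebd  d
    5  ebddec$  $
    6  ec$ebdd  d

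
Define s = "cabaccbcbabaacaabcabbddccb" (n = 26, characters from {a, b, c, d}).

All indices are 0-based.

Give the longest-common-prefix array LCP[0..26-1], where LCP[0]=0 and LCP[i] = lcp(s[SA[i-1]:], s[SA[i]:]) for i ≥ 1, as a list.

rank→(start, suffix):
  0 → (14, 'aabcabbddccb')
  1 → (11, 'aacaabcabbddccb')
  2 → (9, 'abaacaabcabbddccb')
  3 → (1, 'abaccbcbabaacaabcabbddccb')
  4 → (18, 'abbddccb')
  5 → (15, 'abcabbddccb')
  6 → (12, 'acaabcabbddccb')
  7 → (3, 'accbcbabaacaabcabbddccb')
  8 → (25, 'b')
  9 → (10, 'baacaabcabbddccb')
  10 → (8, 'babaacaabcabbddccb')
  11 → (2, 'baccbcbabaacaabcabbddccb')
  12 → (19, 'bbddccb')
  13 → (16, 'bcabbddccb')
  14 → (6, 'bcbabaacaabcabbddccb')
  15 → (20, 'bddccb')
  16 → (13, 'caabcabbddccb')
  17 → (0, 'cabaccbcbabaacaabcabbddccb')
  18 → (17, 'cabbddccb')
  19 → (24, 'cb')
  20 → (7, 'cbabaacaabcabbddccb')
  21 → (5, 'cbcbabaacaabcabbddccb')
  22 → (23, 'ccb')
  23 → (4, 'ccbcbabaacaabcabbddccb')
  24 → (22, 'dccb')
  25 → (21, 'ddccb')

SA = [14, 11, 9, 1, 18, 15, 12, 3, 25, 10, 8, 2, 19, 16, 6, 20, 13, 0, 17, 24, 7, 5, 23, 4, 22, 21]
[i] adj suffixes → lcp
  [1] 14/11 → 2 ('aa')
  [2] 11/9 → 1 ('a')
  [3] 9/1 → 3 ('aba')
  [4] 1/18 → 2 ('ab')
  [5] 18/15 → 2 ('ab')
  [6] 15/12 → 1 ('a')
  [7] 12/3 → 2 ('ac')
  [8] 3/25 → 0 ('')
  [9] 25/10 → 1 ('b')
  [10] 10/8 → 2 ('ba')
  [11] 8/2 → 2 ('ba')
  [12] 2/19 → 1 ('b')
  [13] 19/16 → 1 ('b')
  [14] 16/6 → 2 ('bc')
  [15] 6/20 → 1 ('b')
  [16] 20/13 → 0 ('')
  [17] 13/0 → 2 ('ca')
  [18] 0/17 → 3 ('cab')
  [19] 17/24 → 1 ('c')
  [20] 24/7 → 2 ('cb')
  [21] 7/5 → 2 ('cb')
  [22] 5/23 → 1 ('c')
  [23] 23/4 → 3 ('ccb')
  [24] 4/22 → 0 ('')
  [25] 22/21 → 1 ('d')

[0, 2, 1, 3, 2, 2, 1, 2, 0, 1, 2, 2, 1, 1, 2, 1, 0, 2, 3, 1, 2, 2, 1, 3, 0, 1]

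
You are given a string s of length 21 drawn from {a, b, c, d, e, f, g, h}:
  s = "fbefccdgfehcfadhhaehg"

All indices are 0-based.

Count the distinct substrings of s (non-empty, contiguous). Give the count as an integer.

217

sorted suffixes:
  #0 SA[0]=13  'adhhaehg'
  #1 SA[1]=17  'aehg'
  #2 SA[2]=1  'befccdgfehcfadhhaehg'
  #3 SA[3]=4  'ccdgfehcfadhhaehg'
  #4 SA[4]=5  'cdgfehcfadhhaehg'
  #5 SA[5]=11  'cfadhhaehg'
  #6 SA[6]=6  'dgfehcfadhhaehg'
  #7 SA[7]=14  'dhhaehg'
  #8 SA[8]=2  'efccdgfehcfadhhaehg'
  #9 SA[9]=9  'ehcfadhhaehg'
  #10 SA[10]=18  'ehg'
  #11 SA[11]=12  'fadhhaehg'
  #12 SA[12]=0  'fbefccdgfehcfadhhaehg'
  #13 SA[13]=3  'fccdgfehcfadhhaehg'
  #14 SA[14]=8  'fehcfadhhaehg'
  #15 SA[15]=20  'g'
  #16 SA[16]=7  'gfehcfadhhaehg'
  #17 SA[17]=16  'haehg'
  #18 SA[18]=10  'hcfadhhaehg'
  #19 SA[19]=19  'hg'
  #20 SA[20]=15  'hhaehg'

SA = [13, 17, 1, 4, 5, 11, 6, 14, 2, 9, 18, 12, 0, 3, 8, 20, 7, 16, 10, 19, 15]
i: (SA[i-1],SA[i]) lcp shared
  1: (13,17) 1 'a'
  2: (17,1) 0 ''
  3: (1,4) 0 ''
  4: (4,5) 1 'c'
  5: (5,11) 1 'c'
  6: (11,6) 0 ''
  7: (6,14) 1 'd'
  8: (14,2) 0 ''
  9: (2,9) 1 'e'
  10: (9,18) 2 'eh'
  11: (18,12) 0 ''
  12: (12,0) 1 'f'
  13: (0,3) 1 'f'
  14: (3,8) 1 'f'
  15: (8,20) 0 ''
  16: (20,7) 1 'g'
  17: (7,16) 0 ''
  18: (16,10) 1 'h'
  19: (10,19) 1 'h'
  20: (19,15) 1 'h'

n(n+1)/2 = 21·22/2 = 231
Σ LCP = 0 + 1 + 0 + 0 + 1 + 1 + 0 + 1 + 0 + 1 + 2 + 0 + 1 + 1 + 1 + 0 + 1 + 0 + 1 + 1 + 1 = 14
distinct = 231 − 14 = 217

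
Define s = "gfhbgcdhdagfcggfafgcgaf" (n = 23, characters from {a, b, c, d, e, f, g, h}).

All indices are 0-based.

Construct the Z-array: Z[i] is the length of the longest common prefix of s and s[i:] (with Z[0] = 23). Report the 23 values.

[23, 0, 0, 0, 1, 0, 0, 0, 0, 0, 2, 0, 0, 1, 2, 0, 0, 0, 1, 0, 1, 0, 0]

Z[0]=23
i=1: i≥r, start 0; Z[1]=0
i=2: i≥r, start 0; Z[2]=0
i=3: i≥r, start 0; Z[3]=0
i=4: i≥r, start 0; Z[4]=1 grow→box=[4,5)
i=5: i≥r, start 0; Z[5]=0
i=6: i≥r, start 0; Z[6]=0
i=7: i≥r, start 0; Z[7]=0
i=8: i≥r, start 0; Z[8]=0
i=9: i≥r, start 0; Z[9]=0
i=10: i≥r, start 0; Z[10]=2 grow→box=[10,12)
i=11: min(r-i=1, Z[1]=0)=0; Z[11]=0
i=12: i≥r, start 0; Z[12]=0
i=13: i≥r, start 0; Z[13]=1 grow→box=[13,14)
i=14: i≥r, start 0; Z[14]=2 grow→box=[14,16)
i=15: min(r-i=1, Z[1]=0)=0; Z[15]=0
i=16: i≥r, start 0; Z[16]=0
i=17: i≥r, start 0; Z[17]=0
i=18: i≥r, start 0; Z[18]=1 grow→box=[18,19)
i=19: i≥r, start 0; Z[19]=0
i=20: i≥r, start 0; Z[20]=1 grow→box=[20,21)
i=21: i≥r, start 0; Z[21]=0
i=22: i≥r, start 0; Z[22]=0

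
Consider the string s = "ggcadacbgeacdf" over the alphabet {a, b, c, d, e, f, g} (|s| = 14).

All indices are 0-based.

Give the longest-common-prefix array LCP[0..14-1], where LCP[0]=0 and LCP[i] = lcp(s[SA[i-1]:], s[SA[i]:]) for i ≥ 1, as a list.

rank→(start, suffix):
  0 → (5, 'acbgeacdf')
  1 → (10, 'acdf')
  2 → (3, 'adacbgeacdf')
  3 → (7, 'bgeacdf')
  4 → (2, 'cadacbgeacdf')
  5 → (6, 'cbgeacdf')
  6 → (11, 'cdf')
  7 → (4, 'dacbgeacdf')
  8 → (12, 'df')
  9 → (9, 'eacdf')
  10 → (13, 'f')
  11 → (1, 'gcadacbgeacdf')
  12 → (8, 'geacdf')
  13 → (0, 'ggcadacbgeacdf')

SA = [5, 10, 3, 7, 2, 6, 11, 4, 12, 9, 13, 1, 8, 0]
i: (SA[i-1],SA[i]) lcp shared
  1: (5,10) 2 'ac'
  2: (10,3) 1 'a'
  3: (3,7) 0 ''
  4: (7,2) 0 ''
  5: (2,6) 1 'c'
  6: (6,11) 1 'c'
  7: (11,4) 0 ''
  8: (4,12) 1 'd'
  9: (12,9) 0 ''
  10: (9,13) 0 ''
  11: (13,1) 0 ''
  12: (1,8) 1 'g'
  13: (8,0) 1 'g'

[0, 2, 1, 0, 0, 1, 1, 0, 1, 0, 0, 0, 1, 1]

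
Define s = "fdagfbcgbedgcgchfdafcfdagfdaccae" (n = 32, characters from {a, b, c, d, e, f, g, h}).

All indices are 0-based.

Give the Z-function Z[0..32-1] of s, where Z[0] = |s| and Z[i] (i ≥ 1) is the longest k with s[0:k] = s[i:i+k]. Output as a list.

Z[0]=32
i=1: fresh scan; Z[1]=0
i=2: fresh scan; Z[2]=0
i=3: fresh scan; Z[3]=0
i=4: fresh scan; Z[4]=1 scan→box=[4,5)
i=5: fresh scan; Z[5]=0
i=6: fresh scan; Z[6]=0
i=7: fresh scan; Z[7]=0
i=8: fresh scan; Z[8]=0
i=9: fresh scan; Z[9]=0
i=10: fresh scan; Z[10]=0
i=11: fresh scan; Z[11]=0
i=12: fresh scan; Z[12]=0
i=13: fresh scan; Z[13]=0
i=14: fresh scan; Z[14]=0
i=15: fresh scan; Z[15]=0
i=16: fresh scan; Z[16]=3 scan→box=[16,19)
i=17: min(r-i=2, Z[1]=0)=0; Z[17]=0
i=18: min(r-i=1, Z[2]=0)=0; Z[18]=0
i=19: fresh scan; Z[19]=1 scan→box=[19,20)
i=20: fresh scan; Z[20]=0
i=21: fresh scan; Z[21]=5 scan→box=[21,26)
i=22: min(r-i=4, Z[1]=0)=0; Z[22]=0
i=23: min(r-i=3, Z[2]=0)=0; Z[23]=0
i=24: min(r-i=2, Z[3]=0)=0; Z[24]=0
i=25: min(r-i=1, Z[4]=1)=1; Z[25]=3 scan→box=[25,28)
i=26: min(r-i=2, Z[1]=0)=0; Z[26]=0
i=27: min(r-i=1, Z[2]=0)=0; Z[27]=0
i=28: fresh scan; Z[28]=0
i=29: fresh scan; Z[29]=0
i=30: fresh scan; Z[30]=0
i=31: fresh scan; Z[31]=0

[32, 0, 0, 0, 1, 0, 0, 0, 0, 0, 0, 0, 0, 0, 0, 0, 3, 0, 0, 1, 0, 5, 0, 0, 0, 3, 0, 0, 0, 0, 0, 0]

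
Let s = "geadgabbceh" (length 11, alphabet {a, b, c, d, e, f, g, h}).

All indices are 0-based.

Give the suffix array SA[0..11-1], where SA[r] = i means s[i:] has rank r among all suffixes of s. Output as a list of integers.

[5, 2, 6, 7, 8, 3, 1, 9, 4, 0, 10]

rank→(start, suffix):
  0 → (5, 'abbceh')
  1 → (2, 'adgabbceh')
  2 → (6, 'bbceh')
  3 → (7, 'bceh')
  4 → (8, 'ceh')
  5 → (3, 'dgabbceh')
  6 → (1, 'eadgabbceh')
  7 → (9, 'eh')
  8 → (4, 'gabbceh')
  9 → (0, 'geadgabbceh')
  10 → (10, 'h')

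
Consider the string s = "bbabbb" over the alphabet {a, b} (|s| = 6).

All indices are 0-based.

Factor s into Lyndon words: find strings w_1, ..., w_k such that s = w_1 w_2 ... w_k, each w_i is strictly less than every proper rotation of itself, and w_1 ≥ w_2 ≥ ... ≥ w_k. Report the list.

emit factor 1: 'b' (i=0, period=1)
emit factor 2: 'b' (i=1, period=1)
emit factor 3: 'abbb' (i=2, period=4)

["b", "b", "abbb"]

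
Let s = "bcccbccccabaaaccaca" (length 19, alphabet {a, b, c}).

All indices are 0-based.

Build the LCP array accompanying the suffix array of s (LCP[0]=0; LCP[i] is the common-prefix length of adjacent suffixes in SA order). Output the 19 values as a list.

rank | idx | suffix
   0 |  18 | a
   1 |  11 | aaaccaca
   2 |  12 | aaccaca
   3 |   9 | abaaaccaca
   4 |  16 | aca
   5 |  13 | accaca
   6 |  10 | baaaccaca
   7 |   0 | bcccbccccabaaaccaca
   8 |   4 | bccccabaaaccaca
   9 |  17 | ca
  10 |   8 | cabaaaccaca
  11 |  15 | caca
  12 |   3 | cbccccabaaaccaca
  13 |   7 | ccabaaaccaca
  14 |  14 | ccaca
  15 |   2 | ccbccccabaaaccaca
  16 |   6 | cccabaaaccaca
  17 |   1 | cccbccccabaaaccaca
  18 |   5 | ccccabaaaccaca

SA = [18, 11, 12, 9, 16, 13, 10, 0, 4, 17, 8, 15, 3, 7, 14, 2, 6, 1, 5]
rank  pair      lcp
   1  s[18:],s[11:]  1  'a'
   2  s[11:],s[12:]  2  'aa'
   3  s[12:],s[9:]  1  'a'
   4  s[9:],s[16:]  1  'a'
   5  s[16:],s[13:]  2  'ac'
   6  s[13:],s[10:]  0  ''
   7  s[10:],s[0:]  1  'b'
   8  s[0:],s[4:]  4  'bccc'
   9  s[4:],s[17:]  0  ''
  10  s[17:],s[8:]  2  'ca'
  11  s[8:],s[15:]  2  'ca'
  12  s[15:],s[3:]  1  'c'
  13  s[3:],s[7:]  1  'c'
  14  s[7:],s[14:]  3  'cca'
  15  s[14:],s[2:]  2  'cc'
  16  s[2:],s[6:]  2  'cc'
  17  s[6:],s[1:]  3  'ccc'
  18  s[1:],s[5:]  3  'ccc'

[0, 1, 2, 1, 1, 2, 0, 1, 4, 0, 2, 2, 1, 1, 3, 2, 2, 3, 3]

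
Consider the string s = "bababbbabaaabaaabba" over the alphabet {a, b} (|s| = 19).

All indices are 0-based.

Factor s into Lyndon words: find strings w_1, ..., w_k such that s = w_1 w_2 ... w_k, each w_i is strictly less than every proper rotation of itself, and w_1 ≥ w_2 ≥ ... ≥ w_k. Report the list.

["b", "ababbb", "ab", "aaabaaabb", "a"]

emit factor 1: 'b' (i=0, period=1)
emit factor 2: 'ababbb' (i=1, period=6)
emit factor 3: 'ab' (i=7, period=2)
emit factor 4: 'aaabaaabb' (i=9, period=9)
emit factor 5: 'a' (i=18, period=1)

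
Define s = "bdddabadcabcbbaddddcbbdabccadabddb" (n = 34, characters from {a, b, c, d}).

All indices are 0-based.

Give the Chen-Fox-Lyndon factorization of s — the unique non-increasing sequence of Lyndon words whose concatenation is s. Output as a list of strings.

["bddd", "abadcabcbbaddddcbbdabccadabddb"]

emit factor 1: 'bddd' (i=0, period=4)
emit factor 2: 'abadcabcbbaddddcbbdabccadabddb' (i=4, period=30)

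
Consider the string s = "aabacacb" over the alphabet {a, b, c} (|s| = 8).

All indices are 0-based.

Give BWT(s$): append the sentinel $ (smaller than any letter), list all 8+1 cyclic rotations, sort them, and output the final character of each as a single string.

b$abccaaa

rank  rotation   last
    0  $aabacacb  b
    1  aabacacb$  $
    2  abacacb$a  a
    3  acacb$aab  b
    4  acb$aabac  c
    5  b$aabacac  c
    6  bacacb$aa  a
    7  cacb$aaba  a
    8  cb$aabaca  a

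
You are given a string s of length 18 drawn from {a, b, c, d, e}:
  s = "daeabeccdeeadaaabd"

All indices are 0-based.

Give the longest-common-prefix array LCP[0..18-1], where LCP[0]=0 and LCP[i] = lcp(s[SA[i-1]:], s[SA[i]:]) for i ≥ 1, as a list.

[0, 2, 1, 2, 1, 1, 0, 1, 0, 1, 0, 1, 2, 1, 0, 2, 1, 1]

rank→(start, suffix):
  0 → (13, 'aaabd')
  1 → (14, 'aabd')
  2 → (15, 'abd')
  3 → (3, 'abeccdeeadaaabd')
  4 → (11, 'adaaabd')
  5 → (1, 'aeabeccdeeadaaabd')
  6 → (16, 'bd')
  7 → (4, 'beccdeeadaaabd')
  8 → (6, 'ccdeeadaaabd')
  9 → (7, 'cdeeadaaabd')
  10 → (17, 'd')
  11 → (12, 'daaabd')
  12 → (0, 'daeabeccdeeadaaabd')
  13 → (8, 'deeadaaabd')
  14 → (2, 'eabeccdeeadaaabd')
  15 → (10, 'eadaaabd')
  16 → (5, 'eccdeeadaaabd')
  17 → (9, 'eeadaaabd')

SA = [13, 14, 15, 3, 11, 1, 16, 4, 6, 7, 17, 12, 0, 8, 2, 10, 5, 9]
[i] adj suffixes → lcp
  [1] 13/14 → 2 ('aa')
  [2] 14/15 → 1 ('a')
  [3] 15/3 → 2 ('ab')
  [4] 3/11 → 1 ('a')
  [5] 11/1 → 1 ('a')
  [6] 1/16 → 0 ('')
  [7] 16/4 → 1 ('b')
  [8] 4/6 → 0 ('')
  [9] 6/7 → 1 ('c')
  [10] 7/17 → 0 ('')
  [11] 17/12 → 1 ('d')
  [12] 12/0 → 2 ('da')
  [13] 0/8 → 1 ('d')
  [14] 8/2 → 0 ('')
  [15] 2/10 → 2 ('ea')
  [16] 10/5 → 1 ('e')
  [17] 5/9 → 1 ('e')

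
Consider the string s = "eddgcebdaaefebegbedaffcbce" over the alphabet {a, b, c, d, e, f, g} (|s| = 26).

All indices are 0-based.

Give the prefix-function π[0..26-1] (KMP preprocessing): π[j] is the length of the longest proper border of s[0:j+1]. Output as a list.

π[0] = 0
j=1 s[j]='d': π[1]=0 (border '')
j=2 s[j]='d': π[2]=0 (border '')
j=3 s[j]='g': π[3]=0 (border '')
j=4 s[j]='c': π[4]=0 (border '')
j=5 s[j]='e': π[5]=1 (border 'e')
j=6 s[j]='b': k: 1→0; π[6]=0 (border '')
j=7 s[j]='d': π[7]=0 (border '')
j=8 s[j]='a': π[8]=0 (border '')
j=9 s[j]='a': π[9]=0 (border '')
j=10 s[j]='e': π[10]=1 (border 'e')
j=11 s[j]='f': k: 1→0; π[11]=0 (border '')
j=12 s[j]='e': π[12]=1 (border 'e')
j=13 s[j]='b': k: 1→0; π[13]=0 (border '')
j=14 s[j]='e': π[14]=1 (border 'e')
j=15 s[j]='g': k: 1→0; π[15]=0 (border '')
j=16 s[j]='b': π[16]=0 (border '')
j=17 s[j]='e': π[17]=1 (border 'e')
j=18 s[j]='d': π[18]=2 (border 'ed')
j=19 s[j]='a': k: 2→0; π[19]=0 (border '')
j=20 s[j]='f': π[20]=0 (border '')
j=21 s[j]='f': π[21]=0 (border '')
j=22 s[j]='c': π[22]=0 (border '')
j=23 s[j]='b': π[23]=0 (border '')
j=24 s[j]='c': π[24]=0 (border '')
j=25 s[j]='e': π[25]=1 (border 'e')

[0, 0, 0, 0, 0, 1, 0, 0, 0, 0, 1, 0, 1, 0, 1, 0, 0, 1, 2, 0, 0, 0, 0, 0, 0, 1]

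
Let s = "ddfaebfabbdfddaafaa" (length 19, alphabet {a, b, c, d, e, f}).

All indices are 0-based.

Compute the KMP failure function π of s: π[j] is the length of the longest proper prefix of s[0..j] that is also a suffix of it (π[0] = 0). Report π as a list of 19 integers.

π[0] = 0
j=1 s[j]='d': π[1]=1 (border 'd')
j=2 s[j]='f': k: 1→0; π[2]=0 (border '')
j=3 s[j]='a': π[3]=0 (border '')
j=4 s[j]='e': π[4]=0 (border '')
j=5 s[j]='b': π[5]=0 (border '')
j=6 s[j]='f': π[6]=0 (border '')
j=7 s[j]='a': π[7]=0 (border '')
j=8 s[j]='b': π[8]=0 (border '')
j=9 s[j]='b': π[9]=0 (border '')
j=10 s[j]='d': π[10]=1 (border 'd')
j=11 s[j]='f': k: 1→0; π[11]=0 (border '')
j=12 s[j]='d': π[12]=1 (border 'd')
j=13 s[j]='d': π[13]=2 (border 'dd')
j=14 s[j]='a': k: 2→1→0; π[14]=0 (border '')
j=15 s[j]='a': π[15]=0 (border '')
j=16 s[j]='f': π[16]=0 (border '')
j=17 s[j]='a': π[17]=0 (border '')
j=18 s[j]='a': π[18]=0 (border '')

[0, 1, 0, 0, 0, 0, 0, 0, 0, 0, 1, 0, 1, 2, 0, 0, 0, 0, 0]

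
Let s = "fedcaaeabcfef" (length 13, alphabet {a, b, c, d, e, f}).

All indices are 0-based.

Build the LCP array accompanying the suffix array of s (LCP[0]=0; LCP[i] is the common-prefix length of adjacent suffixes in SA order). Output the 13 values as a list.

rank | idx | suffix
   0 |   4 | aaeabcfef
   1 |   7 | abcfef
   2 |   5 | aeabcfef
   3 |   8 | bcfef
   4 |   3 | caaeabcfef
   5 |   9 | cfef
   6 |   2 | dcaaeabcfef
   7 |   6 | eabcfef
   8 |   1 | edcaaeabcfef
   9 |  11 | ef
  10 |  12 | f
  11 |   0 | fedcaaeabcfef
  12 |  10 | fef

SA = [4, 7, 5, 8, 3, 9, 2, 6, 1, 11, 12, 0, 10]
[i] adj suffixes → lcp
  [1] 4/7 → 1 ('a')
  [2] 7/5 → 1 ('a')
  [3] 5/8 → 0 ('')
  [4] 8/3 → 0 ('')
  [5] 3/9 → 1 ('c')
  [6] 9/2 → 0 ('')
  [7] 2/6 → 0 ('')
  [8] 6/1 → 1 ('e')
  [9] 1/11 → 1 ('e')
  [10] 11/12 → 0 ('')
  [11] 12/0 → 1 ('f')
  [12] 0/10 → 2 ('fe')

[0, 1, 1, 0, 0, 1, 0, 0, 1, 1, 0, 1, 2]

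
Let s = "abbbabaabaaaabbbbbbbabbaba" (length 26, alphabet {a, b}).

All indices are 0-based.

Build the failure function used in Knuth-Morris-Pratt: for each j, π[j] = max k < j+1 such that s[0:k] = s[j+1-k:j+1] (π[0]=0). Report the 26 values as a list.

π[0] = 0
j=1 s[j]='b': π[1]=0 (border '')
j=2 s[j]='b': π[2]=0 (border '')
j=3 s[j]='b': π[3]=0 (border '')
j=4 s[j]='a': π[4]=1 (border 'a')
j=5 s[j]='b': π[5]=2 (border 'ab')
j=6 s[j]='a': k: 2→0; π[6]=1 (border 'a')
j=7 s[j]='a': k: 1→0; π[7]=1 (border 'a')
j=8 s[j]='b': π[8]=2 (border 'ab')
j=9 s[j]='a': k: 2→0; π[9]=1 (border 'a')
j=10 s[j]='a': k: 1→0; π[10]=1 (border 'a')
j=11 s[j]='a': k: 1→0; π[11]=1 (border 'a')
j=12 s[j]='a': k: 1→0; π[12]=1 (border 'a')
j=13 s[j]='b': π[13]=2 (border 'ab')
j=14 s[j]='b': π[14]=3 (border 'abb')
j=15 s[j]='b': π[15]=4 (border 'abbb')
j=16 s[j]='b': k: 4→0; π[16]=0 (border '')
j=17 s[j]='b': π[17]=0 (border '')
j=18 s[j]='b': π[18]=0 (border '')
j=19 s[j]='b': π[19]=0 (border '')
j=20 s[j]='a': π[20]=1 (border 'a')
j=21 s[j]='b': π[21]=2 (border 'ab')
j=22 s[j]='b': π[22]=3 (border 'abb')
j=23 s[j]='a': k: 3→0; π[23]=1 (border 'a')
j=24 s[j]='b': π[24]=2 (border 'ab')
j=25 s[j]='a': k: 2→0; π[25]=1 (border 'a')

[0, 0, 0, 0, 1, 2, 1, 1, 2, 1, 1, 1, 1, 2, 3, 4, 0, 0, 0, 0, 1, 2, 3, 1, 2, 1]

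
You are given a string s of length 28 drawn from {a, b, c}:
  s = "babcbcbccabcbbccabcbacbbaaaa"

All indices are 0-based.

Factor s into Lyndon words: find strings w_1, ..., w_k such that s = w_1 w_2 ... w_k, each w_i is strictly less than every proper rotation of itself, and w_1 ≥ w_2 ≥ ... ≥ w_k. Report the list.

emit factor 1: 'b' (i=0, period=1)
emit factor 2: 'abcbcbcc' (i=1, period=8)
emit factor 3: 'abcbbcc' (i=9, period=7)
emit factor 4: 'abcbacbb' (i=16, period=8)
emit factor 5: 'a' (i=24, period=1)
emit factor 6: 'a' (i=25, period=1)
emit factor 7: 'a' (i=26, period=1)
emit factor 8: 'a' (i=27, period=1)

["b", "abcbcbcc", "abcbbcc", "abcbacbb", "a", "a", "a", "a"]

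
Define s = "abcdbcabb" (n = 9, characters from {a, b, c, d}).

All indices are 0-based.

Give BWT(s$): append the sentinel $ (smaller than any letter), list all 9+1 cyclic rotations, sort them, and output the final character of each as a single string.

rank  rotation    last
    0  $abcdbcabb  b
    1  abb$abcdbc  c
    2  abcdbcabb$  $
    3  b$abcdbcab  b
    4  bb$abcdbca  a
    5  bcabb$abcd  d
    6  bcdbcabb$a  a
    7  cabb$abcdb  b
    8  cdbcabb$ab  b
    9  dbcabb$abc  c

bc$badabbc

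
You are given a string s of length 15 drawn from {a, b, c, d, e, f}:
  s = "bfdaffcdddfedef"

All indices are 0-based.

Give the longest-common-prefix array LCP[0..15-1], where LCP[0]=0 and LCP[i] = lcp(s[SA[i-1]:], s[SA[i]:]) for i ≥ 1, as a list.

[0, 0, 0, 0, 1, 2, 1, 1, 0, 1, 0, 1, 1, 1, 1]

rank | idx | suffix
   0 |   3 | affcdddfedef
   1 |   0 | bfdaffcdddfedef
   2 |   6 | cdddfedef
   3 |   2 | daffcdddfedef
   4 |   7 | dddfedef
   5 |   8 | ddfedef
   6 |  12 | def
   7 |   9 | dfedef
   8 |  11 | edef
   9 |  13 | ef
  10 |  14 | f
  11 |   5 | fcdddfedef
  12 |   1 | fdaffcdddfedef
  13 |  10 | fedef
  14 |   4 | ffcdddfedef

SA = [3, 0, 6, 2, 7, 8, 12, 9, 11, 13, 14, 5, 1, 10, 4]
[i] adj suffixes → lcp
  [1] 3/0 → 0 ('')
  [2] 0/6 → 0 ('')
  [3] 6/2 → 0 ('')
  [4] 2/7 → 1 ('d')
  [5] 7/8 → 2 ('dd')
  [6] 8/12 → 1 ('d')
  [7] 12/9 → 1 ('d')
  [8] 9/11 → 0 ('')
  [9] 11/13 → 1 ('e')
  [10] 13/14 → 0 ('')
  [11] 14/5 → 1 ('f')
  [12] 5/1 → 1 ('f')
  [13] 1/10 → 1 ('f')
  [14] 10/4 → 1 ('f')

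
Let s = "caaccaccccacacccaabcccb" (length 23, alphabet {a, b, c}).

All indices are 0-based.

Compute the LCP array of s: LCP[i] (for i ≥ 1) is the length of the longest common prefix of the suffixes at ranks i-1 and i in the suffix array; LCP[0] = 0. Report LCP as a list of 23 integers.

sorted suffixes:
  #0 SA[0]=16  'aabcccb'
  #1 SA[1]=1  'aaccaccccacacccaabcccb'
  #2 SA[2]=17  'abcccb'
  #3 SA[3]=10  'acacccaabcccb'
  #4 SA[4]=2  'accaccccacacccaabcccb'
  #5 SA[5]=12  'acccaabcccb'
  #6 SA[6]=5  'accccacacccaabcccb'
  #7 SA[7]=22  'b'
  #8 SA[8]=18  'bcccb'
  #9 SA[9]=15  'caabcccb'
  #10 SA[10]=0  'caaccaccccacacccaabcccb'
  #11 SA[11]=9  'cacacccaabcccb'
  #12 SA[12]=11  'cacccaabcccb'
  #13 SA[13]=4  'caccccacacccaabcccb'
  #14 SA[14]=21  'cb'
  #15 SA[15]=14  'ccaabcccb'
  #16 SA[16]=8  'ccacacccaabcccb'
  #17 SA[17]=3  'ccaccccacacccaabcccb'
  #18 SA[18]=20  'ccb'
  #19 SA[19]=13  'cccaabcccb'
  #20 SA[20]=7  'cccacacccaabcccb'
  #21 SA[21]=19  'cccb'
  #22 SA[22]=6  'ccccacacccaabcccb'

SA = [16, 1, 17, 10, 2, 12, 5, 22, 18, 15, 0, 9, 11, 4, 21, 14, 8, 3, 20, 13, 7, 19, 6]
rank  pair      lcp
   1  s[16:],s[1:]  2  'aa'
   2  s[1:],s[17:]  1  'a'
   3  s[17:],s[10:]  1  'a'
   4  s[10:],s[2:]  2  'ac'
   5  s[2:],s[12:]  3  'acc'
   6  s[12:],s[5:]  4  'accc'
   7  s[5:],s[22:]  0  ''
   8  s[22:],s[18:]  1  'b'
   9  s[18:],s[15:]  0  ''
  10  s[15:],s[0:]  3  'caa'
  11  s[0:],s[9:]  2  'ca'
  12  s[9:],s[11:]  3  'cac'
  13  s[11:],s[4:]  5  'caccc'
  14  s[4:],s[21:]  1  'c'
  15  s[21:],s[14:]  1  'c'
  16  s[14:],s[8:]  3  'cca'
  17  s[8:],s[3:]  4  'ccac'
  18  s[3:],s[20:]  2  'cc'
  19  s[20:],s[13:]  2  'cc'
  20  s[13:],s[7:]  4  'ccca'
  21  s[7:],s[19:]  3  'ccc'
  22  s[19:],s[6:]  3  'ccc'

[0, 2, 1, 1, 2, 3, 4, 0, 1, 0, 3, 2, 3, 5, 1, 1, 3, 4, 2, 2, 4, 3, 3]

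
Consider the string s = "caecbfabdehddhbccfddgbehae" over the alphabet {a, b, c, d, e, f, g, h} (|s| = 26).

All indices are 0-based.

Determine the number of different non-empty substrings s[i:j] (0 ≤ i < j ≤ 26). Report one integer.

330

rank | idx | suffix
   0 |   6 | abdehddhbccfddgbehae
   1 |  24 | ae
   2 |   1 | aecbfabdehddhbccfddgbehae
   3 |  14 | bccfddgbehae
   4 |   7 | bdehddhbccfddgbehae
   5 |  21 | behae
   6 |   4 | bfabdehddhbccfddgbehae
   7 |   0 | caecbfabdehddhbccfddgbehae
   8 |   3 | cbfabdehddhbccfddgbehae
   9 |  15 | ccfddgbehae
  10 |  16 | cfddgbehae
  11 |  18 | ddgbehae
  12 |  11 | ddhbccfddgbehae
  13 |   8 | dehddhbccfddgbehae
  14 |  19 | dgbehae
  15 |  12 | dhbccfddgbehae
  16 |  25 | e
  17 |   2 | ecbfabdehddhbccfddgbehae
  18 |  22 | ehae
  19 |   9 | ehddhbccfddgbehae
  20 |   5 | fabdehddhbccfddgbehae
  21 |  17 | fddgbehae
  22 |  20 | gbehae
  23 |  23 | hae
  24 |  13 | hbccfddgbehae
  25 |  10 | hddhbccfddgbehae

SA = [6, 24, 1, 14, 7, 21, 4, 0, 3, 15, 16, 18, 11, 8, 19, 12, 25, 2, 22, 9, 5, 17, 20, 23, 13, 10]
rank  pair      lcp
   1  s[6:],s[24:]  1  'a'
   2  s[24:],s[1:]  2  'ae'
   3  s[1:],s[14:]  0  ''
   4  s[14:],s[7:]  1  'b'
   5  s[7:],s[21:]  1  'b'
   6  s[21:],s[4:]  1  'b'
   7  s[4:],s[0:]  0  ''
   8  s[0:],s[3:]  1  'c'
   9  s[3:],s[15:]  1  'c'
  10  s[15:],s[16:]  1  'c'
  11  s[16:],s[18:]  0  ''
  12  s[18:],s[11:]  2  'dd'
  13  s[11:],s[8:]  1  'd'
  14  s[8:],s[19:]  1  'd'
  15  s[19:],s[12:]  1  'd'
  16  s[12:],s[25:]  0  ''
  17  s[25:],s[2:]  1  'e'
  18  s[2:],s[22:]  1  'e'
  19  s[22:],s[9:]  2  'eh'
  20  s[9:],s[5:]  0  ''
  21  s[5:],s[17:]  1  'f'
  22  s[17:],s[20:]  0  ''
  23  s[20:],s[23:]  0  ''
  24  s[23:],s[13:]  1  'h'
  25  s[13:],s[10:]  1  'h'

n(n+1)/2 = 26·27/2 = 351
Σ LCP = 0 + 1 + 2 + 0 + 1 + 1 + 1 + 0 + 1 + 1 + 1 + 0 + 2 + 1 + 1 + 1 + 0 + 1 + 1 + 2 + 0 + 1 + 0 + 0 + 1 + 1 = 21
distinct = 351 − 21 = 330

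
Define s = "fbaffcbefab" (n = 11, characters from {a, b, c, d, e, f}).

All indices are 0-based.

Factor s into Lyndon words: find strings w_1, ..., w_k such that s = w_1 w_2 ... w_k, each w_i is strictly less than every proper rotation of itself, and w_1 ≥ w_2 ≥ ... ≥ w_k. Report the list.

["f", "b", "affcbef", "ab"]

emit factor 1: 'f' (i=0, period=1)
emit factor 2: 'b' (i=1, period=1)
emit factor 3: 'affcbef' (i=2, period=7)
emit factor 4: 'ab' (i=9, period=2)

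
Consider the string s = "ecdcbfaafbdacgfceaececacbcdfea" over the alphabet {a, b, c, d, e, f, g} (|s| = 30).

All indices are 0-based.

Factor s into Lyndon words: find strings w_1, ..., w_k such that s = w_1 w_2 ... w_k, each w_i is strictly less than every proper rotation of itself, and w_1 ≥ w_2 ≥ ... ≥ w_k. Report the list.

["e", "cd", "c", "bf", "aafbdacgfceaececacbcdfe", "a"]

emit factor 1: 'e' (i=0, period=1)
emit factor 2: 'cd' (i=1, period=2)
emit factor 3: 'c' (i=3, period=1)
emit factor 4: 'bf' (i=4, period=2)
emit factor 5: 'aafbdacgfceaececacbcdfe' (i=6, period=23)
emit factor 6: 'a' (i=29, period=1)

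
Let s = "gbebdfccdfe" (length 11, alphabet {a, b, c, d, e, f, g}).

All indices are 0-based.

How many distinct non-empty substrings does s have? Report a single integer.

60

rank | idx | suffix
   0 |   3 | bdfccdfe
   1 |   1 | bebdfccdfe
   2 |   6 | ccdfe
   3 |   7 | cdfe
   4 |   4 | dfccdfe
   5 |   8 | dfe
   6 |  10 | e
   7 |   2 | ebdfccdfe
   8 |   5 | fccdfe
   9 |   9 | fe
  10 |   0 | gbebdfccdfe

SA = [3, 1, 6, 7, 4, 8, 10, 2, 5, 9, 0]
i: (SA[i-1],SA[i]) lcp shared
  1: (3,1) 1 'b'
  2: (1,6) 0 ''
  3: (6,7) 1 'c'
  4: (7,4) 0 ''
  5: (4,8) 2 'df'
  6: (8,10) 0 ''
  7: (10,2) 1 'e'
  8: (2,5) 0 ''
  9: (5,9) 1 'f'
  10: (9,0) 0 ''

n(n+1)/2 = 11·12/2 = 66
Σ LCP = 0 + 1 + 0 + 1 + 0 + 2 + 0 + 1 + 0 + 1 + 0 = 6
distinct = 66 − 6 = 60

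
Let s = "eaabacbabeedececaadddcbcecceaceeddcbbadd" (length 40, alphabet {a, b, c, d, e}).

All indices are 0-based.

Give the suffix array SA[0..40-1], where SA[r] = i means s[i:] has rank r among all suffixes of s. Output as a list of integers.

[1, 16, 2, 7, 4, 28, 37, 17, 6, 3, 36, 35, 22, 8, 15, 5, 34, 21, 25, 26, 13, 23, 29, 39, 33, 20, 38, 32, 19, 18, 11, 0, 27, 14, 24, 12, 31, 10, 30, 9]

rank→(start, suffix):
  0 → (1, 'aabacbabeedececaadddcbcecceaceeddcbbadd')
  1 → (16, 'aadddcbcecceaceeddcbbadd')
  2 → (2, 'abacbabeedececaadddcbcecceaceeddcbbadd')
  3 → (7, 'abeedececaadddcbcecceaceeddcbbadd')
  4 → (4, 'acbabeedececaadddcbcecceaceeddcbbadd')
  5 → (28, 'aceeddcbbadd')
  6 → (37, 'add')
  7 → (17, 'adddcbcecceaceeddcbbadd')
  8 → (6, 'babeedececaadddcbcecceaceeddcbbadd')
  9 → (3, 'bacbabeedececaadddcbcecceaceeddcbbadd')
  10 → (36, 'badd')
  11 → (35, 'bbadd')
  12 → (22, 'bcecceaceeddcbbadd')
  13 → (8, 'beedececaadddcbcecceaceeddcbbadd')
  14 → (15, 'caadddcbcecceaceeddcbbadd')
  15 → (5, 'cbabeedececaadddcbcecceaceeddcbbadd')
  16 → (34, 'cbbadd')
  17 → (21, 'cbcecceaceeddcbbadd')
  18 → (25, 'cceaceeddcbbadd')
  19 → (26, 'ceaceeddcbbadd')
  20 → (13, 'cecaadddcbcecceaceeddcbbadd')
  21 → (23, 'cecceaceeddcbbadd')
  22 → (29, 'ceeddcbbadd')
  23 → (39, 'd')
  24 → (33, 'dcbbadd')
  25 → (20, 'dcbcecceaceeddcbbadd')
  26 → (38, 'dd')
  27 → (32, 'ddcbbadd')
  28 → (19, 'ddcbcecceaceeddcbbadd')
  29 → (18, 'dddcbcecceaceeddcbbadd')
  30 → (11, 'dececaadddcbcecceaceeddcbbadd')
  31 → (0, 'eaabacbabeedececaadddcbcecceaceeddcbbadd')
  32 → (27, 'eaceeddcbbadd')
  33 → (14, 'ecaadddcbcecceaceeddcbbadd')
  34 → (24, 'ecceaceeddcbbadd')
  35 → (12, 'ececaadddcbcecceaceeddcbbadd')
  36 → (31, 'eddcbbadd')
  37 → (10, 'edececaadddcbcecceaceeddcbbadd')
  38 → (30, 'eeddcbbadd')
  39 → (9, 'eedececaadddcbcecceaceeddcbbadd')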